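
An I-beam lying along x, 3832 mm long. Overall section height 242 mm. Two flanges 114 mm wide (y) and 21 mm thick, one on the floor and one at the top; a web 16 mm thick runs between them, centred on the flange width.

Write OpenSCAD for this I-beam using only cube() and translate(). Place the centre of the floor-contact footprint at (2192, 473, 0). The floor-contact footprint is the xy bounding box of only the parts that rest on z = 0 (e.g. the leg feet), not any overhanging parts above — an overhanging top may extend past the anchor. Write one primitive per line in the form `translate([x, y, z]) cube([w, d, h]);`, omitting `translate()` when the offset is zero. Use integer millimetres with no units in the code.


translate([276, 416, 0]) cube([3832, 114, 21]);
translate([276, 465, 21]) cube([3832, 16, 200]);
translate([276, 416, 221]) cube([3832, 114, 21]);


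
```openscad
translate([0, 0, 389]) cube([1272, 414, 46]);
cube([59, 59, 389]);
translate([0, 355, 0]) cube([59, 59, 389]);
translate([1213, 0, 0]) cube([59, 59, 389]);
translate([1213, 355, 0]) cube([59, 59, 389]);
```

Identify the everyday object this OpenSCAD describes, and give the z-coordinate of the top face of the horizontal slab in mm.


A bench. The seat-top height is 435 mm.

A long slab on four corner posts — a bench. The slab sits at z = 389 with thickness 46, so the top is 389 + 46 = 435 mm.


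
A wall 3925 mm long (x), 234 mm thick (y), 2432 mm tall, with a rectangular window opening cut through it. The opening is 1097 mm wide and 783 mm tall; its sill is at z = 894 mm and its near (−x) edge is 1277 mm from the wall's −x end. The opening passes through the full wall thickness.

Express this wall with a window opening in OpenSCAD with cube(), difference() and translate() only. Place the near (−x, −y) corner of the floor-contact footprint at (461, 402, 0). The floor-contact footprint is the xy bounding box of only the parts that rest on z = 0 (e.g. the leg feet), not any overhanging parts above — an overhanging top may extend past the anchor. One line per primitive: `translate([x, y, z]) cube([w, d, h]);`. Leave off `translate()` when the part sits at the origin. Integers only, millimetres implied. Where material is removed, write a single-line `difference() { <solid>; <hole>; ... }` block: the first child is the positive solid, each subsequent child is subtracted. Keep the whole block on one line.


difference() { translate([461, 402, 0]) cube([3925, 234, 2432]); translate([1738, 402, 894]) cube([1097, 234, 783]); }


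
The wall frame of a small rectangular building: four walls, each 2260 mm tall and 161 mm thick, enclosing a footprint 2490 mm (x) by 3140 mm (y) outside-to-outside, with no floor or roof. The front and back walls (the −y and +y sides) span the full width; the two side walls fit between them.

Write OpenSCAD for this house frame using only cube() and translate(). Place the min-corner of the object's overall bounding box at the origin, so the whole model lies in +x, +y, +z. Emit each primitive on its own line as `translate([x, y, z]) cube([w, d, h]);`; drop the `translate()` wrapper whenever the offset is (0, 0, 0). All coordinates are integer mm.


cube([2490, 161, 2260]);
translate([0, 2979, 0]) cube([2490, 161, 2260]);
translate([0, 161, 0]) cube([161, 2818, 2260]);
translate([2329, 161, 0]) cube([161, 2818, 2260]);


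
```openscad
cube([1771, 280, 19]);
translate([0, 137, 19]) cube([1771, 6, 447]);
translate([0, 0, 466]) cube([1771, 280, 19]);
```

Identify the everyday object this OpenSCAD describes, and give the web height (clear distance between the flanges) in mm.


An I-beam. The web height is 447 mm.

Two wide flanges with a thin centred web — an I-beam. Overall 485 mm minus two 19 mm flanges gives a web of 485 − 2·19 = 447 mm.


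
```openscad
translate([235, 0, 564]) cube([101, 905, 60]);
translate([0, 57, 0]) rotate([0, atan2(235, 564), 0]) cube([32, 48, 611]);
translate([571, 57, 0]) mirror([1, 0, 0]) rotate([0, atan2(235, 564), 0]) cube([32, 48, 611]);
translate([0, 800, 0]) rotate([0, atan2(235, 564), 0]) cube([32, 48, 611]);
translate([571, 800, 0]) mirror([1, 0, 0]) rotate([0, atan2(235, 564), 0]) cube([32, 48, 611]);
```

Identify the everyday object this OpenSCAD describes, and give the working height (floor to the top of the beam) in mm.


A sawhorse. The overall height is 624 mm.

A beam across two mirrored pairs of raked legs — a sawhorse. The beam's underside is at z = 564 (matching the legs' vertical rise in atan2(235, 564)) and the beam is 60 mm tall, so its top is at 564 + 60 = 624 mm. The raked legs top out at the beam's underside, so that is the highest point.


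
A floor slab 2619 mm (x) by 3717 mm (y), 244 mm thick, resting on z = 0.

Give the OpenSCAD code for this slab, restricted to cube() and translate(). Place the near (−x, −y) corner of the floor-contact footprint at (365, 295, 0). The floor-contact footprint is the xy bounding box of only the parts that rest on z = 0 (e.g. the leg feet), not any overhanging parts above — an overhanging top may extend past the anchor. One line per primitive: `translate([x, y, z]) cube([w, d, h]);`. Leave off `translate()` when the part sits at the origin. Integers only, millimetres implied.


translate([365, 295, 0]) cube([2619, 3717, 244]);


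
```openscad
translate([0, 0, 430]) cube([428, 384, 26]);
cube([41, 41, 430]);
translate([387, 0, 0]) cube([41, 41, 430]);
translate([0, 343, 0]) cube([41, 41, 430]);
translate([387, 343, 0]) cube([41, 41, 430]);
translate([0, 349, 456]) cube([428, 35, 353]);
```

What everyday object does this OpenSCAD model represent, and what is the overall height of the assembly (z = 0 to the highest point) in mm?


A chair. The overall height is 809 mm.

A slab on four corner posts with a tall panel at the back — a chair. The seat slab sits at z = 430 with thickness 26, and the 353 mm backrest starts at the seat top, so the overall height is 430 + 26 + 353 = 809 mm.


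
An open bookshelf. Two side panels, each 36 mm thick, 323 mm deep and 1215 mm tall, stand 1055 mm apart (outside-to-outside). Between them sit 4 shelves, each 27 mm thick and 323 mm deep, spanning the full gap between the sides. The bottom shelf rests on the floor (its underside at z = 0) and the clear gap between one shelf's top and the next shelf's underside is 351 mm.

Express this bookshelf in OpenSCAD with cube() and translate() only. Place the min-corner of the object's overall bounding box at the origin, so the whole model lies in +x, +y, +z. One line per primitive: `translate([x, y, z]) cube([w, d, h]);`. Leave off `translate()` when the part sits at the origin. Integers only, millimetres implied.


cube([36, 323, 1215]);
translate([1019, 0, 0]) cube([36, 323, 1215]);
translate([36, 0, 0]) cube([983, 323, 27]);
translate([36, 0, 378]) cube([983, 323, 27]);
translate([36, 0, 756]) cube([983, 323, 27]);
translate([36, 0, 1134]) cube([983, 323, 27]);


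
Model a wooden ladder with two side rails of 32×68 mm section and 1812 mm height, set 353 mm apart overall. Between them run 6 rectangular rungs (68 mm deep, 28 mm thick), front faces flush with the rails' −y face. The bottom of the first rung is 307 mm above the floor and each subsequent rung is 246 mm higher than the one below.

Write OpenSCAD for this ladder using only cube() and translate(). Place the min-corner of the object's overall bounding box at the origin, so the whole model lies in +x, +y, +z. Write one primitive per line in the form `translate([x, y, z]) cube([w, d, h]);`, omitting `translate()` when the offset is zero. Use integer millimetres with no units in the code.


// rung span = 353 - 2*32 = 289
// rung[k] z = 307 + k*246
cube([32, 68, 1812]);
translate([321, 0, 0]) cube([32, 68, 1812]);
translate([32, 0, 307]) cube([289, 68, 28]);
translate([32, 0, 553]) cube([289, 68, 28]);
translate([32, 0, 799]) cube([289, 68, 28]);
translate([32, 0, 1045]) cube([289, 68, 28]);
translate([32, 0, 1291]) cube([289, 68, 28]);
translate([32, 0, 1537]) cube([289, 68, 28]);


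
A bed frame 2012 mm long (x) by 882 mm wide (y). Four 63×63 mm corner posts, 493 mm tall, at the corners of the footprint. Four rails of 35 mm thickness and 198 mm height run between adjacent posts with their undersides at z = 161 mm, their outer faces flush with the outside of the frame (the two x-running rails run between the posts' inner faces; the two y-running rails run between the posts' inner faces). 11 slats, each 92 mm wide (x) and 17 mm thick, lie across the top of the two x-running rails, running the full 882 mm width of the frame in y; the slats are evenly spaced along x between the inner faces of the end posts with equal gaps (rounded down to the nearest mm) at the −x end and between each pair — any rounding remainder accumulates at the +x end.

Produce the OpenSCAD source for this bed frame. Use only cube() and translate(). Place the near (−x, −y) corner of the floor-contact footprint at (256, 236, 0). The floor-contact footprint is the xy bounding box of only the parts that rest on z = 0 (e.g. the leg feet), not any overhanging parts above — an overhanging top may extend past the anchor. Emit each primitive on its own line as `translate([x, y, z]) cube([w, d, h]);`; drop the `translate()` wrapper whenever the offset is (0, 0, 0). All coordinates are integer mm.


// slat z = rail_z + rail_h = 161 + 198 = 359
// slat gap = ⌊(1886 − 11·92) / 12⌋ = 72
translate([256, 236, 0]) cube([63, 63, 493]);
translate([256, 1055, 0]) cube([63, 63, 493]);
translate([2205, 236, 0]) cube([63, 63, 493]);
translate([2205, 1055, 0]) cube([63, 63, 493]);
translate([319, 236, 161]) cube([1886, 35, 198]);
translate([319, 1083, 161]) cube([1886, 35, 198]);
translate([256, 299, 161]) cube([35, 756, 198]);
translate([2233, 299, 161]) cube([35, 756, 198]);
translate([391, 236, 359]) cube([92, 882, 17]);
translate([555, 236, 359]) cube([92, 882, 17]);
translate([719, 236, 359]) cube([92, 882, 17]);
translate([883, 236, 359]) cube([92, 882, 17]);
translate([1047, 236, 359]) cube([92, 882, 17]);
translate([1211, 236, 359]) cube([92, 882, 17]);
translate([1375, 236, 359]) cube([92, 882, 17]);
translate([1539, 236, 359]) cube([92, 882, 17]);
translate([1703, 236, 359]) cube([92, 882, 17]);
translate([1867, 236, 359]) cube([92, 882, 17]);
translate([2031, 236, 359]) cube([92, 882, 17]);


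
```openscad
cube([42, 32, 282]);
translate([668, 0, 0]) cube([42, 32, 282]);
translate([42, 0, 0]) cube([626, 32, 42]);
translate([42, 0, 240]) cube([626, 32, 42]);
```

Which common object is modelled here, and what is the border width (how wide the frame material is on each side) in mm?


A picture frame. The border width is 42 mm.

Four thin pieces enclosing a rectangular opening — a picture frame. The two full-height stiles are 282 mm tall; the top rail sits at z = 240 and is 42 mm tall, so the border above the opening is 282 − 240 = 42 mm, matching the stile x-width.


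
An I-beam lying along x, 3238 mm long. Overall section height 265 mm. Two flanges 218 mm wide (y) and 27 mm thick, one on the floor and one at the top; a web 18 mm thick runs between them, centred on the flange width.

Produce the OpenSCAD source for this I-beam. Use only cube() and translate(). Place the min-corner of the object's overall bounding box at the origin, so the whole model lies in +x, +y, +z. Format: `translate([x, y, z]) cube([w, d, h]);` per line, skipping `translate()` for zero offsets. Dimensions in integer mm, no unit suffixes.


cube([3238, 218, 27]);
translate([0, 100, 27]) cube([3238, 18, 211]);
translate([0, 0, 238]) cube([3238, 218, 27]);


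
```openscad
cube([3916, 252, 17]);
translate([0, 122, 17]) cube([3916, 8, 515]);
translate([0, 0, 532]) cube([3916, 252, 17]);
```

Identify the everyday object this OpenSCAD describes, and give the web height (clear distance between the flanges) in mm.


An I-beam. The web height is 515 mm.

Two wide flanges with a thin centred web — an I-beam. Overall 549 mm minus two 17 mm flanges gives a web of 549 − 2·17 = 515 mm.


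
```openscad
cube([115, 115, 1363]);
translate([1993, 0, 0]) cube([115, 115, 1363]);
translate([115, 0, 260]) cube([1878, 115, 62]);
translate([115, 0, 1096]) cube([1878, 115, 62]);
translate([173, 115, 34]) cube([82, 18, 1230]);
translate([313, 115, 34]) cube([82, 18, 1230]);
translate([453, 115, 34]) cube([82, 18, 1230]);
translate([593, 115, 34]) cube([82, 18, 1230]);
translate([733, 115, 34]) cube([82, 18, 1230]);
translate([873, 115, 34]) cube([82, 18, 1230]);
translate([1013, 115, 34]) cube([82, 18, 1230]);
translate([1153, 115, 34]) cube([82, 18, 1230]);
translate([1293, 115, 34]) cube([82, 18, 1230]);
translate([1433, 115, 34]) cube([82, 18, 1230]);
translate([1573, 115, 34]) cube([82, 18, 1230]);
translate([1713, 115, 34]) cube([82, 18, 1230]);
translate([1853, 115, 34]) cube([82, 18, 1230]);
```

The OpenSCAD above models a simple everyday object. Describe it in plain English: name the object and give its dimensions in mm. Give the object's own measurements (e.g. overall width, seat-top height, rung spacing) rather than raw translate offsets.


A fence section. Two 115×115 mm posts, 1363 mm tall, stand on the floor with a clear span of 1878 mm between their inner faces. Two horizontal rails of 115×62 mm section span the gap between the posts with their undersides at z = 260 mm and z = 1096 mm, flush with the posts' −y face. 13 pickets, each 82 mm wide, 18 mm thick and 1230 mm tall, are fixed to the +y face of the rails with their bottoms at z = 34 mm, spaced across the span with a 58 mm gap after the −x post and between neighbouring pickets and before the +x post.


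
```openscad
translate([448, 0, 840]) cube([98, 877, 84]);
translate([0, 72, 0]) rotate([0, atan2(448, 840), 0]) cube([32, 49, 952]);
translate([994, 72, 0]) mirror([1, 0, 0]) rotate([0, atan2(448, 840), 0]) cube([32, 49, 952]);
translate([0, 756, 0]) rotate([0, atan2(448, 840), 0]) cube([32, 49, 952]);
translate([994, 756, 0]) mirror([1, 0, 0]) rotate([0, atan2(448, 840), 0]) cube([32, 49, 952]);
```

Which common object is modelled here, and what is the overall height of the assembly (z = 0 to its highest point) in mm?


A sawhorse. The overall height is 924 mm.

A beam across two mirrored pairs of raked legs — a sawhorse. The beam's underside is at z = 840 (matching the legs' vertical rise in atan2(448, 840)) and the beam is 84 mm tall, so its top is at 840 + 84 = 924 mm. The raked legs top out at the beam's underside, so that is the highest point.


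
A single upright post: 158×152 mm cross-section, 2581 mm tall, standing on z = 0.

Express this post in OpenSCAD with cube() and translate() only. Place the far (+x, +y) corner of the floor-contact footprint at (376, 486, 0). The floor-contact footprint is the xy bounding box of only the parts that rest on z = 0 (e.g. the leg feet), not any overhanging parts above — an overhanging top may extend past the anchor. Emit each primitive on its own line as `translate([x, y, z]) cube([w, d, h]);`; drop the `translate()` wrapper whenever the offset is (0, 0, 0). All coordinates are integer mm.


translate([218, 334, 0]) cube([158, 152, 2581]);


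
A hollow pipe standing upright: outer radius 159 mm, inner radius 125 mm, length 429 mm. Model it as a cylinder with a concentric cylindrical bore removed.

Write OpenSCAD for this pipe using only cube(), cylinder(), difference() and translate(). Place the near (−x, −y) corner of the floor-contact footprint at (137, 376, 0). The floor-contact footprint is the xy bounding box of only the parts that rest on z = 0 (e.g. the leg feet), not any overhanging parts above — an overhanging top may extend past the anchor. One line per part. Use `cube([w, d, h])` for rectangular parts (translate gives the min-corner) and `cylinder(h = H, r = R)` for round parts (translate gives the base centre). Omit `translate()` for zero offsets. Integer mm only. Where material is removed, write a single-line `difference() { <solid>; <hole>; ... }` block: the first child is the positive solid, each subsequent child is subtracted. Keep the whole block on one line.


difference() { translate([296, 535, 0]) cylinder(h = 429, r = 159); translate([296, 535, 0]) cylinder(h = 429, r = 125); }


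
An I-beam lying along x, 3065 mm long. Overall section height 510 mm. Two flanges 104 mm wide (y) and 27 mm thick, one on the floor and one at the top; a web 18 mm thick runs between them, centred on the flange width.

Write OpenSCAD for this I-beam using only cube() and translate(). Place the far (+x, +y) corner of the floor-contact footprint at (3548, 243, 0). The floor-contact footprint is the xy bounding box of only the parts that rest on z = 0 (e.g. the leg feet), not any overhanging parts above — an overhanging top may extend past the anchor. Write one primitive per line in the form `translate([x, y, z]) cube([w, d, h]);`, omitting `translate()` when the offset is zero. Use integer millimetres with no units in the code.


translate([483, 139, 0]) cube([3065, 104, 27]);
translate([483, 182, 27]) cube([3065, 18, 456]);
translate([483, 139, 483]) cube([3065, 104, 27]);


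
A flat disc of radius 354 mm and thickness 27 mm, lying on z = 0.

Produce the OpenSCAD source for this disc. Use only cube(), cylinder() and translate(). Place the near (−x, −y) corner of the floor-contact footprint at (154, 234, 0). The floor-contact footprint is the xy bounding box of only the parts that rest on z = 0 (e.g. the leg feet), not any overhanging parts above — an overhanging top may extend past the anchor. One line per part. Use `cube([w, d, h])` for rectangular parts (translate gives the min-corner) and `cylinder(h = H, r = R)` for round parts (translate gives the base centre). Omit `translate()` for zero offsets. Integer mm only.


translate([508, 588, 0]) cylinder(h = 27, r = 354);


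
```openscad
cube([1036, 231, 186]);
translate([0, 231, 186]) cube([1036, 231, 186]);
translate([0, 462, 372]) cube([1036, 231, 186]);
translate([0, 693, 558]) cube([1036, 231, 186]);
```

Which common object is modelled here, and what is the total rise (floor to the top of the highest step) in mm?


A staircase. The total rise is 744 mm.

4 identical blocks, each offset up and back from the previous — a staircase. Each step is 186 mm tall and there are 4 of them, so the total rise is 4 × 186 = 744 mm.


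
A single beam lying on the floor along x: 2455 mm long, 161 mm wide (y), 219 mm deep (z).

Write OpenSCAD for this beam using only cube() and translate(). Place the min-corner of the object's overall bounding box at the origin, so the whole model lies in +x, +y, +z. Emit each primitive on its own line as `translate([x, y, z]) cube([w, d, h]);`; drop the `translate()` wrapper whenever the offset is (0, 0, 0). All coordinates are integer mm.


cube([2455, 161, 219]);


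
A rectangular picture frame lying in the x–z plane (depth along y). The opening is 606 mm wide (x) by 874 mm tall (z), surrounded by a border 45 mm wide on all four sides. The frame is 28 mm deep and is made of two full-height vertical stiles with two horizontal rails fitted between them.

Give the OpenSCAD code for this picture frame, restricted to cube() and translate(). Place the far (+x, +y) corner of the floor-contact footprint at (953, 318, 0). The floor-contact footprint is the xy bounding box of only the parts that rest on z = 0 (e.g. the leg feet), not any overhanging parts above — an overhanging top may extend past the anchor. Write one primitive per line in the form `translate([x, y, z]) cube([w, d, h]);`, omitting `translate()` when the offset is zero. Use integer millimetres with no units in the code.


translate([257, 290, 0]) cube([45, 28, 964]);
translate([908, 290, 0]) cube([45, 28, 964]);
translate([302, 290, 0]) cube([606, 28, 45]);
translate([302, 290, 919]) cube([606, 28, 45]);


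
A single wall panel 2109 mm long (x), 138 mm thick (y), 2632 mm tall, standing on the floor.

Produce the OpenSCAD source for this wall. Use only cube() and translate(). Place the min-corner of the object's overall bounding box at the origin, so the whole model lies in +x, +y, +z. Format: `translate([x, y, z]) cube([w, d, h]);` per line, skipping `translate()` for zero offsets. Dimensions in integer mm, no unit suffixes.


cube([2109, 138, 2632]);


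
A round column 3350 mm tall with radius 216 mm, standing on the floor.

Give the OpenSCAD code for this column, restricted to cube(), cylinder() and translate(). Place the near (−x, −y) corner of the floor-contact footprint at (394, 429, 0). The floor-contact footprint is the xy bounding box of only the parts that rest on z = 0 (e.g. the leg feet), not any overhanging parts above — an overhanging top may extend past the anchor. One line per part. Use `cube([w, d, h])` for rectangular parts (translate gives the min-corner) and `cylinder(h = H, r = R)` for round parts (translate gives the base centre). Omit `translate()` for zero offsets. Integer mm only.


translate([610, 645, 0]) cylinder(h = 3350, r = 216);


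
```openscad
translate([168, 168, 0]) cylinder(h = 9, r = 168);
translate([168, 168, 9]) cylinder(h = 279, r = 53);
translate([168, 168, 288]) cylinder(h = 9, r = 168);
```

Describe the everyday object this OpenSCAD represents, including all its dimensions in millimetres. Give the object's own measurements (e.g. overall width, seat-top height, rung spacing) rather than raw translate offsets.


A spool: two coaxial disc flanges of radius 168 mm and thickness 9 mm, joined by a core cylinder of radius 53 mm and height 279 mm. The lower flange rests on z = 0 and the three cylinders share a vertical axis.


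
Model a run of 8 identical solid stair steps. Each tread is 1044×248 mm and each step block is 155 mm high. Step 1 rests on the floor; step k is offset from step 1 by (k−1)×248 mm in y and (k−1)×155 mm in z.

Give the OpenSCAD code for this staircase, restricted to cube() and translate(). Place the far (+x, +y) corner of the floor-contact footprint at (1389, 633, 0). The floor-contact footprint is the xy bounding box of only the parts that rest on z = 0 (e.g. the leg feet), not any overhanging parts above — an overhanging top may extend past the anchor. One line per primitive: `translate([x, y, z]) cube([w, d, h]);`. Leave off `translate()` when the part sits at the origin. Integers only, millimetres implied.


translate([345, 385, 0]) cube([1044, 248, 155]);
translate([345, 633, 155]) cube([1044, 248, 155]);
translate([345, 881, 310]) cube([1044, 248, 155]);
translate([345, 1129, 465]) cube([1044, 248, 155]);
translate([345, 1377, 620]) cube([1044, 248, 155]);
translate([345, 1625, 775]) cube([1044, 248, 155]);
translate([345, 1873, 930]) cube([1044, 248, 155]);
translate([345, 2121, 1085]) cube([1044, 248, 155]);


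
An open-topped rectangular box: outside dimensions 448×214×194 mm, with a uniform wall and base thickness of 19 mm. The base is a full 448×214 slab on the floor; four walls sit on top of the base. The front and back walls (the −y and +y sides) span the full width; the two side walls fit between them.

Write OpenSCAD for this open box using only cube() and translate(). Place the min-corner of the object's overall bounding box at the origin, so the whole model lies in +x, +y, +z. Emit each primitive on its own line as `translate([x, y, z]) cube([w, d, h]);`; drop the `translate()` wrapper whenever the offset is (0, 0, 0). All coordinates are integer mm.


cube([448, 214, 19]);
translate([0, 0, 19]) cube([448, 19, 175]);
translate([0, 195, 19]) cube([448, 19, 175]);
translate([0, 19, 19]) cube([19, 176, 175]);
translate([429, 19, 19]) cube([19, 176, 175]);


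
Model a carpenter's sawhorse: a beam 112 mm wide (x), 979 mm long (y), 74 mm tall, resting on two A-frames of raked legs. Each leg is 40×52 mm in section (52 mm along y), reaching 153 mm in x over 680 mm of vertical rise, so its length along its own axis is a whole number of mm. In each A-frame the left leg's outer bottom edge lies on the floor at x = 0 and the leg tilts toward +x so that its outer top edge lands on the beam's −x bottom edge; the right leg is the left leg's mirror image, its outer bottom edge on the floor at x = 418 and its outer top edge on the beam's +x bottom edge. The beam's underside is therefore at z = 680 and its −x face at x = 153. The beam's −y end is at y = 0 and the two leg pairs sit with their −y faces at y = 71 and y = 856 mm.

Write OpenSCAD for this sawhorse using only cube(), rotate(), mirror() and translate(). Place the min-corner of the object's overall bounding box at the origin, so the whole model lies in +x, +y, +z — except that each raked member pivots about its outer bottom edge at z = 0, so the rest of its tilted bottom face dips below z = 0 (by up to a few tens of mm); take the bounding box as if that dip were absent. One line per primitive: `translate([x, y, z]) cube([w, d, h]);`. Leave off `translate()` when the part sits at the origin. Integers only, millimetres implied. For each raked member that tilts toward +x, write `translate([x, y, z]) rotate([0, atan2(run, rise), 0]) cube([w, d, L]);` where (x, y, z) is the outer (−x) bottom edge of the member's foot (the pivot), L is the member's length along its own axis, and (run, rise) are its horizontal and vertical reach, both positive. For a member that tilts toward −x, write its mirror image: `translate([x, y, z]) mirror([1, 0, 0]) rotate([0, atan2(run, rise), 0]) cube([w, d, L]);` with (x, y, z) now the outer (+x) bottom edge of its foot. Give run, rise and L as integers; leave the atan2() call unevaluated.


// leg length = √(153² + 680²) = 697
// right-leg outer foot x = 2·153 + 112 = 418
// beam min-corner = (153, 0, 680)
translate([153, 0, 680]) cube([112, 979, 74]);
translate([0, 71, 0]) rotate([0, atan2(153, 680), 0]) cube([40, 52, 697]);
translate([418, 71, 0]) mirror([1, 0, 0]) rotate([0, atan2(153, 680), 0]) cube([40, 52, 697]);
translate([0, 856, 0]) rotate([0, atan2(153, 680), 0]) cube([40, 52, 697]);
translate([418, 856, 0]) mirror([1, 0, 0]) rotate([0, atan2(153, 680), 0]) cube([40, 52, 697]);


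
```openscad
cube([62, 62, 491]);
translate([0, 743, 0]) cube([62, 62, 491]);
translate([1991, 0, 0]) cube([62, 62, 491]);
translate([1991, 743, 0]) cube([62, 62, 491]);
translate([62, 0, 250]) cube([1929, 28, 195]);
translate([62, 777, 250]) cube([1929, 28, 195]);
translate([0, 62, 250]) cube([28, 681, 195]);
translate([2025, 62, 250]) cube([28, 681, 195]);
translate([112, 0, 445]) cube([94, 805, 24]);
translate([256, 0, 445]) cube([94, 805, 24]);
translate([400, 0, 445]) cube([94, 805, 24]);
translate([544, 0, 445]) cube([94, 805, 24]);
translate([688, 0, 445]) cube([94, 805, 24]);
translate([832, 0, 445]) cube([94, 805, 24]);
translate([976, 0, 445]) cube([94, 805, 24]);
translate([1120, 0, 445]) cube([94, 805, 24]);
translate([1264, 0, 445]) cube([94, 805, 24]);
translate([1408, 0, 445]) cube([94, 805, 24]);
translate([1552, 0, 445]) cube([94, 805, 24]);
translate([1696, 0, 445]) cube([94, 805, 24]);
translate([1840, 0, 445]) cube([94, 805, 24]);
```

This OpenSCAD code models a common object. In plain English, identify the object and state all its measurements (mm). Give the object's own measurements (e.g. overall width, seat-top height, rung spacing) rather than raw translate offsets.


A bed frame 2053 mm long (x) by 805 mm wide (y). Four 62×62 mm corner posts, 491 mm tall, at the corners of the footprint. Four rails of 28 mm thickness and 195 mm height run between adjacent posts with their undersides at z = 250 mm, their outer faces flush with the outside of the frame (the two x-running rails run between the posts' inner faces; the two y-running rails run between the posts' inner faces). 13 slats, each 94 mm wide (x) and 24 mm thick, lie across the top of the two x-running rails, running the full 805 mm width of the frame in y; along x they sit between the end posts with a 50 mm gap after the −x posts and between neighbouring slats, leaving 57 mm before the +x posts.


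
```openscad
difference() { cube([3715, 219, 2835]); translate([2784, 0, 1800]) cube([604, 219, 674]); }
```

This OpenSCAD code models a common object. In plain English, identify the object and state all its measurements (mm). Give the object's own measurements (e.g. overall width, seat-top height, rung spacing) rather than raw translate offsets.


A wall 3715 mm long (x), 219 mm thick (y), 2835 mm tall, with a rectangular window opening cut through it. The opening is 604 mm wide and 674 mm tall; its sill is at z = 1800 mm and its near (−x) edge is 2784 mm from the wall's −x end. The opening passes through the full wall thickness.


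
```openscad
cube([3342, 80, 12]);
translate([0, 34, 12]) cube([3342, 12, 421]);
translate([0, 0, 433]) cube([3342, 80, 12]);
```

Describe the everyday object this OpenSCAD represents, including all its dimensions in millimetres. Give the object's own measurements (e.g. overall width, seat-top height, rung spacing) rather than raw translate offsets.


An I-beam lying along x, 3342 mm long. Overall section height 445 mm. Two flanges 80 mm wide (y) and 12 mm thick, one on the floor and one at the top; a web 12 mm thick runs between them, centred on the flange width.


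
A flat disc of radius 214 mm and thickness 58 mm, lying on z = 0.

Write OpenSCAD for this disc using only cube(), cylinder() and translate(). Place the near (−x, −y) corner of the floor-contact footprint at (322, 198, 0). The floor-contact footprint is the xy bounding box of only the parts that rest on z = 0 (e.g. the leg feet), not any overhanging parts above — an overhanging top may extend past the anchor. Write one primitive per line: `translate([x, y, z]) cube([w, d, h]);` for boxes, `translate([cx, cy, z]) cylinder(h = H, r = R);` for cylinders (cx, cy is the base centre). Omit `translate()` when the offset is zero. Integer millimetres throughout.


translate([536, 412, 0]) cylinder(h = 58, r = 214);


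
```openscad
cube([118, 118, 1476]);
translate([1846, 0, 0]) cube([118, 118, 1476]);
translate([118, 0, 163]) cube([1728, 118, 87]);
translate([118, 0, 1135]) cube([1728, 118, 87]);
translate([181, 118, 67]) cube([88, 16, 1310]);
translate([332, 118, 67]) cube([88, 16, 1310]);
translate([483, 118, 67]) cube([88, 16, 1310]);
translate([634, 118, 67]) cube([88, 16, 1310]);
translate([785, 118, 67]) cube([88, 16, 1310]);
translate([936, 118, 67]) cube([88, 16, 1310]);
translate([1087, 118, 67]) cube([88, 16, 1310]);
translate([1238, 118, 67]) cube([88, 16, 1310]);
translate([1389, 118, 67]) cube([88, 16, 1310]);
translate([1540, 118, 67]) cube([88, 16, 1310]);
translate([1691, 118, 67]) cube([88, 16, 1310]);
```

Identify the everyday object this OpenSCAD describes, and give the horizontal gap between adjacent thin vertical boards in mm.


A fence section. The picket gap is 63 mm.

Two posts, two rails, 11 pickets — a fence section. Span 1728 mm holds 11 pickets of 88 mm with 12 equal gaps: ⌊(1728 − 11·88) / 12⌋ = 63 mm.


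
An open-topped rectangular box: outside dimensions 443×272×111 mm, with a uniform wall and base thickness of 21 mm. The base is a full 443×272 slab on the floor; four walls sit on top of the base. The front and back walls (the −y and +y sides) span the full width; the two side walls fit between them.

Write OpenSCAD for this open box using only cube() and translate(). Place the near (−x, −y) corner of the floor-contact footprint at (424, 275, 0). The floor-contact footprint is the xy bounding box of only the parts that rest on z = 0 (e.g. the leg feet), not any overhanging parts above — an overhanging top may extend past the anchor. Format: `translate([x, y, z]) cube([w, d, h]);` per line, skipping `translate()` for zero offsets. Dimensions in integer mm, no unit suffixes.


translate([424, 275, 0]) cube([443, 272, 21]);
translate([424, 275, 21]) cube([443, 21, 90]);
translate([424, 526, 21]) cube([443, 21, 90]);
translate([424, 296, 21]) cube([21, 230, 90]);
translate([846, 296, 21]) cube([21, 230, 90]);


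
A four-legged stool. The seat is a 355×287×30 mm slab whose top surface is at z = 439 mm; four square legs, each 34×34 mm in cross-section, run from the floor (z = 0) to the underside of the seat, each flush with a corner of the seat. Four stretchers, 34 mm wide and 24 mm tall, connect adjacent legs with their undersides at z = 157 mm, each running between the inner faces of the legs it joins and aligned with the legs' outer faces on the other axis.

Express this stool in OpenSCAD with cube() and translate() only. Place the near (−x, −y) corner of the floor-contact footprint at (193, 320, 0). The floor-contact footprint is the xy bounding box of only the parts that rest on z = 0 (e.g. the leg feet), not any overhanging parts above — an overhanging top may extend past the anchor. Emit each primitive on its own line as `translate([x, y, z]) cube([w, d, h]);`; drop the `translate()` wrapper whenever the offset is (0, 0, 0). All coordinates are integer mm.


// leg_h = 439 - 30 = 409
// stretcher span = 355 - 2*34 = 287
translate([193, 320, 409]) cube([355, 287, 30]);
translate([193, 320, 0]) cube([34, 34, 409]);
translate([514, 320, 0]) cube([34, 34, 409]);
translate([193, 573, 0]) cube([34, 34, 409]);
translate([514, 573, 0]) cube([34, 34, 409]);
translate([227, 320, 157]) cube([287, 34, 24]);
translate([227, 573, 157]) cube([287, 34, 24]);
translate([193, 354, 157]) cube([34, 219, 24]);
translate([514, 354, 157]) cube([34, 219, 24]);


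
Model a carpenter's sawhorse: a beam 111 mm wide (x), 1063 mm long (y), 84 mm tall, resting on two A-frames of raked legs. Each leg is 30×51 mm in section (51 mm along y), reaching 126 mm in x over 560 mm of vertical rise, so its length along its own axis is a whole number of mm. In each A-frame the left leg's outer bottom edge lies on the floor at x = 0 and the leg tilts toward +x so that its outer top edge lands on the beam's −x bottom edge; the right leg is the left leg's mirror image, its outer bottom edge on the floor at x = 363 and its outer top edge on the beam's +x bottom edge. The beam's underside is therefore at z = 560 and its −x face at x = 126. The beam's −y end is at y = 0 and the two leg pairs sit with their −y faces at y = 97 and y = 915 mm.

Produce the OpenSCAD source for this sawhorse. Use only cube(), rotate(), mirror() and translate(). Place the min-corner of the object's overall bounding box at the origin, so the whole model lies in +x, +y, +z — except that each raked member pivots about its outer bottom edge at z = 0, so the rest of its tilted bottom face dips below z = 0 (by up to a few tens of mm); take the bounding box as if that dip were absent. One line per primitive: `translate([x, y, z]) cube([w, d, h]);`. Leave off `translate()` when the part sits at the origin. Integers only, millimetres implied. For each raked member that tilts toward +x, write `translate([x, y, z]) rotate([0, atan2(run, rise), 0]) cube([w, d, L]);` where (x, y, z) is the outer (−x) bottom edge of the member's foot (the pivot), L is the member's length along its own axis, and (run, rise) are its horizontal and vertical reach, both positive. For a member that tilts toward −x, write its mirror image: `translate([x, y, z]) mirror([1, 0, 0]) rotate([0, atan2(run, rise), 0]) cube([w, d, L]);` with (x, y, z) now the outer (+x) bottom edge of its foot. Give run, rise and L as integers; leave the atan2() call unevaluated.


translate([126, 0, 560]) cube([111, 1063, 84]);
translate([0, 97, 0]) rotate([0, atan2(126, 560), 0]) cube([30, 51, 574]);
translate([363, 97, 0]) mirror([1, 0, 0]) rotate([0, atan2(126, 560), 0]) cube([30, 51, 574]);
translate([0, 915, 0]) rotate([0, atan2(126, 560), 0]) cube([30, 51, 574]);
translate([363, 915, 0]) mirror([1, 0, 0]) rotate([0, atan2(126, 560), 0]) cube([30, 51, 574]);


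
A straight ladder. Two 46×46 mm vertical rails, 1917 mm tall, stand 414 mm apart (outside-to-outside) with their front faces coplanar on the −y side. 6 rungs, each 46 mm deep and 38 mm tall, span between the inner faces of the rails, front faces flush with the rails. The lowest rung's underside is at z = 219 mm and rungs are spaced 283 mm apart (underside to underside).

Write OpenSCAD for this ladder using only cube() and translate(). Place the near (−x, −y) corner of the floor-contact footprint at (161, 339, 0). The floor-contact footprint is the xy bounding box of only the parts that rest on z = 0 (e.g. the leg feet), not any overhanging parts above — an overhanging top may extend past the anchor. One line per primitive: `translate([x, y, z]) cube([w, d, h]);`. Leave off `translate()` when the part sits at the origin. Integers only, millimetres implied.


// rung span = 414 - 2*46 = 322
// rung[k] z = 219 + k*283
translate([161, 339, 0]) cube([46, 46, 1917]);
translate([529, 339, 0]) cube([46, 46, 1917]);
translate([207, 339, 219]) cube([322, 46, 38]);
translate([207, 339, 502]) cube([322, 46, 38]);
translate([207, 339, 785]) cube([322, 46, 38]);
translate([207, 339, 1068]) cube([322, 46, 38]);
translate([207, 339, 1351]) cube([322, 46, 38]);
translate([207, 339, 1634]) cube([322, 46, 38]);


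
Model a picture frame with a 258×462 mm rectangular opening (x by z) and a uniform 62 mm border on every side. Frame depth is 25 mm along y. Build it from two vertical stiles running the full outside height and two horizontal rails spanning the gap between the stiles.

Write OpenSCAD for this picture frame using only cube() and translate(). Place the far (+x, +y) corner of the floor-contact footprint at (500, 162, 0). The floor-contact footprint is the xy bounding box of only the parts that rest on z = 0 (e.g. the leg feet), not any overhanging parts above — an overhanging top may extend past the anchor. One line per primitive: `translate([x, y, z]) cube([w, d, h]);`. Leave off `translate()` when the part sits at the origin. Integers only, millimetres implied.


translate([118, 137, 0]) cube([62, 25, 586]);
translate([438, 137, 0]) cube([62, 25, 586]);
translate([180, 137, 0]) cube([258, 25, 62]);
translate([180, 137, 524]) cube([258, 25, 62]);


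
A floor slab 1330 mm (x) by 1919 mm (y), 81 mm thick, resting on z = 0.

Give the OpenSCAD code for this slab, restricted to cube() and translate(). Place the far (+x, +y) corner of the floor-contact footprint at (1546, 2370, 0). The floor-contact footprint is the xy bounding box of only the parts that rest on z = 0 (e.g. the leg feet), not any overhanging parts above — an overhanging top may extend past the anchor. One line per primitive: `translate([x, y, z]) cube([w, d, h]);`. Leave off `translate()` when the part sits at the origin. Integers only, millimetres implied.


translate([216, 451, 0]) cube([1330, 1919, 81]);


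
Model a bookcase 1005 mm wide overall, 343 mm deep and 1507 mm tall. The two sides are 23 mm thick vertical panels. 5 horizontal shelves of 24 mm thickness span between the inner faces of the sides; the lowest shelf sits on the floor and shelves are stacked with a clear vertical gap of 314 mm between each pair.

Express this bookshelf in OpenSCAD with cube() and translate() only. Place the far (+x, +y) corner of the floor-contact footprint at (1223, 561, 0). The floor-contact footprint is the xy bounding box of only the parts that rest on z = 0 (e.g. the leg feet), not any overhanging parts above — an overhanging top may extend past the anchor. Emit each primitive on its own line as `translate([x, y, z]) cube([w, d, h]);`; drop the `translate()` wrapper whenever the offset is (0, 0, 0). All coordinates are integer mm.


translate([218, 218, 0]) cube([23, 343, 1507]);
translate([1200, 218, 0]) cube([23, 343, 1507]);
translate([241, 218, 0]) cube([959, 343, 24]);
translate([241, 218, 338]) cube([959, 343, 24]);
translate([241, 218, 676]) cube([959, 343, 24]);
translate([241, 218, 1014]) cube([959, 343, 24]);
translate([241, 218, 1352]) cube([959, 343, 24]);


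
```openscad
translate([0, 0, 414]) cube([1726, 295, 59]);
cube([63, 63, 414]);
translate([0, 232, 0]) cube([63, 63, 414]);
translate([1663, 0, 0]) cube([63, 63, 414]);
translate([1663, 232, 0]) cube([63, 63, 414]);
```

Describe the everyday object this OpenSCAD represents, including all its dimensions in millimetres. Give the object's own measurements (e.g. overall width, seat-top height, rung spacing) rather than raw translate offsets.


A bench: a 1726×295 mm seat slab, 59 mm thick, top at z = 473 mm, on four 63×63 mm square legs flush with the seat corners and standing on z = 0.
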